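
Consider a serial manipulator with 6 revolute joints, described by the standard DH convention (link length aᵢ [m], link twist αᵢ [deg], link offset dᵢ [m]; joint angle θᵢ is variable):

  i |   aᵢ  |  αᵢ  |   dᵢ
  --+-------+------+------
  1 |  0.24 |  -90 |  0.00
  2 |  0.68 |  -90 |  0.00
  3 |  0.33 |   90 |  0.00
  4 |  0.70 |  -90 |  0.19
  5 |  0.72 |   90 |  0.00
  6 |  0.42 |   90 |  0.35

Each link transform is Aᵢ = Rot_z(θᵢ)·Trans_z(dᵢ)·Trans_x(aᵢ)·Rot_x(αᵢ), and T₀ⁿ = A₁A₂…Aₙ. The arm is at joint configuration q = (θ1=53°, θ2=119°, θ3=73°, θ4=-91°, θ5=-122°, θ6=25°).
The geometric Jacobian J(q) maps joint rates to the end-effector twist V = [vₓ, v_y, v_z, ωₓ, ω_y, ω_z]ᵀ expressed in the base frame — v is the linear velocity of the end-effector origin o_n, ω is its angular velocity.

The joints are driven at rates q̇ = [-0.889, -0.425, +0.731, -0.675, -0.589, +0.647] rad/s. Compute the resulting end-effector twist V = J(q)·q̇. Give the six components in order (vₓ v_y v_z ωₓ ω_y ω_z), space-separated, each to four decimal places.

o_n = [-0.2814, -0.7291, -1.4240]
J₁: ẑ×o_n = [0.7291, -0.2814, 0.0000], ω = ẑ
J2: z=[-0.7986, 0.6018, 0.0000] o=[0.1444, 0.1917, 0.0000] → [-0.8570, -1.1373, 0.9917, -0.7986, 0.6018, 0.0000]
J3: z=[-0.5264, -0.6985, 0.4848] o=[-0.0540, -0.0716, -0.5947] → [0.8980, -0.5468, 0.1872, -0.5264, -0.6985, 0.4848]
J4: z=[-0.5125, -0.1943, -0.8364] o=[0.1699, -0.2989, -0.6791] → [-0.2151, -0.0043, 0.1328, -0.5125, -0.1943, -0.8364]
J5: z=[0.6875, -0.6764, -0.2641] o=[0.4326, 0.1615, -1.1742] → [-0.0663, 0.3603, -1.0953, 0.6875, -0.6764, -0.2641]
J6: z=[-0.1647, -0.4995, 0.8505] o=[-0.0766, -0.2282, -1.5017] → [0.3872, -0.1614, -0.0198, -0.1647, -0.4995, 0.8505]
V = J·q̇ = [0.8073, 0.0200, 0.2581, -0.2109, -0.5600, 0.7358]

0.8073 0.0200 0.2581 -0.2109 -0.5600 0.7358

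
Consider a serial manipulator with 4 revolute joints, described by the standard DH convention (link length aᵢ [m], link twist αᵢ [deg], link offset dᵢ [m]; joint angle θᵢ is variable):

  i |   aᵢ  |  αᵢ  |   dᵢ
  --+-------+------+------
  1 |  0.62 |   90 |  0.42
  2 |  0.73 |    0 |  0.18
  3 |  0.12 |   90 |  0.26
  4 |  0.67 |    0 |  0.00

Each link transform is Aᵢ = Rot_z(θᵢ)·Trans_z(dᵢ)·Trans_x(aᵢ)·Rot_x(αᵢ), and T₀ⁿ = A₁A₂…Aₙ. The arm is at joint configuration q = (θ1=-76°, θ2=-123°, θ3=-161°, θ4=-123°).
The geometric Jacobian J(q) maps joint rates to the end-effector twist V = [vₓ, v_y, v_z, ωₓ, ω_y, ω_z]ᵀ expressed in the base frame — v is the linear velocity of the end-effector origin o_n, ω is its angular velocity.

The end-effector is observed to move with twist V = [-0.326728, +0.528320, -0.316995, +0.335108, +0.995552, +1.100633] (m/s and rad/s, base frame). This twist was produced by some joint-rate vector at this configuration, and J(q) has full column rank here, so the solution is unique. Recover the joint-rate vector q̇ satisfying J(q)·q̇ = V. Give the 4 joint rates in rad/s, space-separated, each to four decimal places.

o_n = [0.1578, -0.1288, -0.4299]
J₁: ẑ×o_n = [0.1288, 0.1578, -0.0000], ω = ẑ
J2: z=[-0.9703, -0.2419, 0.0000] o=[0.1500, -0.6016, 0.4200] → [0.2056, -0.8246, -0.4568, -0.9703, -0.2419, 0.0000]
J3: z=[-0.9703, -0.2419, 0.0000] o=[-0.1208, -0.2594, -0.1922] → [0.0575, -0.2306, -0.0592, -0.9703, -0.2419, 0.0000]
J4: z=[0.2347, -0.9415, -0.2419] o=[-0.3661, -0.3504, -0.0758] → [0.3870, -0.0436, 0.5452, 0.2347, -0.9415, -0.2419]
q̇ = J⁺·V = [0.8800, -0.3690, -0.1970, -0.9120]

0.8800 -0.3690 -0.1970 -0.9120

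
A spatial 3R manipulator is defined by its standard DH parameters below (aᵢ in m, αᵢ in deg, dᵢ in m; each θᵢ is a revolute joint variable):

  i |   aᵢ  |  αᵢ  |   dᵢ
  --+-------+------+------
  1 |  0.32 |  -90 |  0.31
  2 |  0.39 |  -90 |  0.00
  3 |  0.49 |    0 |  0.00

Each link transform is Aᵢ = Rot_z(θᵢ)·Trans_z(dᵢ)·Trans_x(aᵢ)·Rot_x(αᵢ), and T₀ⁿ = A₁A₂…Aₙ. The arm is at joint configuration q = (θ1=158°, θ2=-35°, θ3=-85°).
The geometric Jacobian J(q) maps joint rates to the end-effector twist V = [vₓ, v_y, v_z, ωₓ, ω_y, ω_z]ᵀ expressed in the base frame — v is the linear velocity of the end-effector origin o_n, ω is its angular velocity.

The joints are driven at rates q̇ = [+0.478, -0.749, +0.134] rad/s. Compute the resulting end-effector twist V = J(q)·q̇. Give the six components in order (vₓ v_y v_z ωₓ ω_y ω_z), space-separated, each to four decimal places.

0.2204 -0.4306 0.3030 0.2093 0.7233 0.3682

o_n = [-0.8082, -0.1999, 0.5582]
J₁: ẑ×o_n = [0.1999, -0.8082, 0.0000], ω = ẑ
J2: z=[-0.3746, -0.9272, 0.0000] o=[-0.2967, 0.1199, 0.3100] → [-0.2301, 0.0930, -0.3545, -0.3746, -0.9272, 0.0000]
J3: z=[-0.5318, 0.2149, -0.8192] o=[-0.5929, 0.2395, 0.5337] → [-0.3547, 0.1894, 0.2800, -0.5318, 0.2149, -0.8192]
V = J·q̇ = [0.2204, -0.4306, 0.3030, 0.2093, 0.7233, 0.3682]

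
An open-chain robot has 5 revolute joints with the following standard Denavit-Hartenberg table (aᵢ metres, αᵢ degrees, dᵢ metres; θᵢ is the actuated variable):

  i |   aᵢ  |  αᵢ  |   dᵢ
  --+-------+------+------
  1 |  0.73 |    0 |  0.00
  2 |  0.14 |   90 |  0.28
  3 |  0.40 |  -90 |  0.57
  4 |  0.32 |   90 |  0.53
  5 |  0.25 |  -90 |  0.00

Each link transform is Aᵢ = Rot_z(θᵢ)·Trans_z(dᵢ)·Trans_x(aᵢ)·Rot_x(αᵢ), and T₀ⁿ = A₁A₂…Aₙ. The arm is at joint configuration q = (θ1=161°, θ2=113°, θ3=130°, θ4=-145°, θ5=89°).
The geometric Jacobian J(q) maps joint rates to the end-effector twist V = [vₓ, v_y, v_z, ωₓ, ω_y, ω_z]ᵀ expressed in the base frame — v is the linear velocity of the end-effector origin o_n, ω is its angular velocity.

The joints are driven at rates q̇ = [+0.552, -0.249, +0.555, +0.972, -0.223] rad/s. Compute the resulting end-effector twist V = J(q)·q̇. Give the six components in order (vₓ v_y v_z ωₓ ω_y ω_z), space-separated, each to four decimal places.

-0.5597 -0.7759 -0.2753 -0.7935 0.7733 -0.2238

o_n = [-1.4824, 0.7274, -0.1185]
J₁: ẑ×o_n = [-0.7274, -1.4824, 0.0000], ω = ẑ
J2: z=[0.0000, 0.0000, 1.0000] o=[-0.6902, 0.2377, 0.0000] → [-0.4897, -0.7921, 0.0000, 0.0000, 0.0000, 1.0000]
J3: z=[-0.9976, -0.0698, 0.0000] o=[-0.6805, 0.0980, 0.2800] → [0.0278, -0.3975, -0.6838, -0.9976, -0.0698, 0.0000]
J4: z=[-0.0534, 0.7642, -0.6428] o=[-1.2670, 0.3147, 0.5864] → [-0.2734, 0.1008, 0.1425, -0.0534, 0.7642, -0.6428]
J5: z=[0.8429, -0.3106, -0.4394] o=[-1.4667, 0.5389, 0.0449] → [0.1336, 0.1446, 0.1540, 0.8429, -0.3106, -0.4394]
V = J·q̇ = [-0.5597, -0.7759, -0.2753, -0.7935, 0.7733, -0.2238]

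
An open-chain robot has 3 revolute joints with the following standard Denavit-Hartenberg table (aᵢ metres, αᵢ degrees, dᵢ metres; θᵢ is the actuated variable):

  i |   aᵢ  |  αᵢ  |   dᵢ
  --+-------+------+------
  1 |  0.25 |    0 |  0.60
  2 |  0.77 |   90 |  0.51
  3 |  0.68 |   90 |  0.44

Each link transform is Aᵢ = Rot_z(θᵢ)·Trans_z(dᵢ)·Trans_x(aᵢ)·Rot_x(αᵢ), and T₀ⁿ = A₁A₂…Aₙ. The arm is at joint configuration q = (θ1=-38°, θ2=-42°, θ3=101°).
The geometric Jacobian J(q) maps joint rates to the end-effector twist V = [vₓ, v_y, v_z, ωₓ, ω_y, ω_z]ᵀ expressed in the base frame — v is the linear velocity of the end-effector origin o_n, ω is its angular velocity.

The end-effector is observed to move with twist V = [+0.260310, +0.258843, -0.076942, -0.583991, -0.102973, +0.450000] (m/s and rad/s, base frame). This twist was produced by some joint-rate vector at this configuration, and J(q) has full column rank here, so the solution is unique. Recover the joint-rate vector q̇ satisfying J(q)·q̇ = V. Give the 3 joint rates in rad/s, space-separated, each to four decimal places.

o_n = [-0.1251, -0.8608, 1.7775]
J₁: ẑ×o_n = [0.8608, -0.1251, 0.0000], ω = ẑ
J2: z=[0.0000, 0.0000, 1.0000] o=[0.1970, -0.1539, 0.6000] → [0.7069, -0.3221, 0.0000, 0.0000, 0.0000, 1.0000]
J3: z=[-0.9848, -0.1736, 0.0000] o=[0.3307, -0.9122, 1.1100] → [-0.1159, 0.6574, -0.1298, -0.9848, -0.1736, 0.0000]
q̇ = J⁺·V = [0.0710, 0.3790, 0.5930]

0.0710 0.3790 0.5930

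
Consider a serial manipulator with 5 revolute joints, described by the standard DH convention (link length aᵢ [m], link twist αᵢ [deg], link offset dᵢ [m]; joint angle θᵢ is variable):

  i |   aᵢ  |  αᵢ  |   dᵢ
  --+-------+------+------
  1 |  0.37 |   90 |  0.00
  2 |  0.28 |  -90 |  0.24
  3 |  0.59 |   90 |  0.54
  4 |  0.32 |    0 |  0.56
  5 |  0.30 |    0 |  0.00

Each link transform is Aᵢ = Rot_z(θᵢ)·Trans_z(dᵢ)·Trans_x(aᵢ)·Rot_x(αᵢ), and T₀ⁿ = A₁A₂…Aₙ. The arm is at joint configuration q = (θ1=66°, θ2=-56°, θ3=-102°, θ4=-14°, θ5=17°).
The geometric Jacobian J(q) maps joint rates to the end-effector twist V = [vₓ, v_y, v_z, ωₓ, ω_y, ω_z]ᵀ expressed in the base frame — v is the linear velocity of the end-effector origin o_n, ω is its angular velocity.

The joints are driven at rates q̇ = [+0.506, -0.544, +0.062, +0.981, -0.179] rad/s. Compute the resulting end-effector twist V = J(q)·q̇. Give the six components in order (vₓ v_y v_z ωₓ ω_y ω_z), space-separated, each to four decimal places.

o_n = [1.3794, -0.0917, 0.6963]
J₁: ẑ×o_n = [0.0917, 1.3794, -0.0000], ω = ẑ
J2: z=[0.9135, -0.4067, 0.0000] o=[0.1505, 0.3380, 0.0000] → [-0.2832, -0.6361, 0.1073, 0.9135, -0.4067, 0.0000]
J3: z=[0.3372, 0.7574, 0.5592] o=[0.4334, 0.3834, -0.2321] → [0.9689, 0.2159, -0.8766, 0.3372, 0.7574, 0.5592]
J4: z=[-0.4124, -0.4151, 0.8109] o=[1.1148, 0.4950, 0.1715] → [0.2579, 0.4309, 0.3518, -0.4124, -0.4151, 0.8109]
J5: z=[-0.4124, -0.4151, 0.8109] o=[1.1205, 0.0474, 0.6359] → [0.0877, 0.2348, 0.1648, -0.4124, -0.4151, 0.8109]
V = J·q̇ = [0.4979, 1.4381, 0.2029, -0.8068, -0.0647, 1.1910]

0.4979 1.4381 0.2029 -0.8068 -0.0647 1.1910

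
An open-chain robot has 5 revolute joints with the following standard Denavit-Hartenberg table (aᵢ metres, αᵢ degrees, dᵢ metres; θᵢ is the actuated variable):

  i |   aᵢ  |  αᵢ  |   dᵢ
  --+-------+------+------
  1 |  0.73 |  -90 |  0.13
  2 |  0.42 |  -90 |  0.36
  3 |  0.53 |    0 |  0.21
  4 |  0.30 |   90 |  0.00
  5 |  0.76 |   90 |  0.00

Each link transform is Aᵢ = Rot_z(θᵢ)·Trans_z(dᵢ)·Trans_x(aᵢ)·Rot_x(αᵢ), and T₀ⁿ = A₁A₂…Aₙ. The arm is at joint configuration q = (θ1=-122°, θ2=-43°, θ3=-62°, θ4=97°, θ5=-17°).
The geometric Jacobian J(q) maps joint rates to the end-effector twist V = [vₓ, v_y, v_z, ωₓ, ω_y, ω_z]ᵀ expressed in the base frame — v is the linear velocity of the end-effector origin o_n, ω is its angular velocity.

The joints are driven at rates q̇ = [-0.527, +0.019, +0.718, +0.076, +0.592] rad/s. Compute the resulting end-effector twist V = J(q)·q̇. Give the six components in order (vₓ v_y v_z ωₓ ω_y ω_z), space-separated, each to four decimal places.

o_n = [-0.7649, -1.6752, 1.1687]
J₁: ẑ×o_n = [1.6752, -0.7649, 0.0000], ω = ẑ
J2: z=[0.8480, -0.5299, 0.0000] o=[-0.3868, -0.6191, 0.1300] → [-0.5504, -0.8809, -1.0960, 0.8480, -0.5299, 0.0000]
J3: z=[-0.3614, -0.5784, -0.7314] o=[-0.2443, -1.0703, 0.4164] → [-0.8774, 0.6526, -0.0825, -0.3614, -0.5784, -0.7314]
J4: z=[-0.3614, -0.5784, -0.7314] o=[-0.0198, -1.5941, 0.4325] → [-0.4850, 0.8110, -0.4017, -0.3614, -0.5784, -0.7314]
J5: z=[0.4724, -0.7898, 0.3912] o=[-0.2610, -1.6553, 0.6001] → [-0.4413, -0.4657, -0.4074, 0.4724, -0.7898, 0.3912]
V = J·q̇ = [-1.8214, 0.6409, -0.3518, 0.0088, -0.9369, -0.8761]

-1.8214 0.6409 -0.3518 0.0088 -0.9369 -0.8761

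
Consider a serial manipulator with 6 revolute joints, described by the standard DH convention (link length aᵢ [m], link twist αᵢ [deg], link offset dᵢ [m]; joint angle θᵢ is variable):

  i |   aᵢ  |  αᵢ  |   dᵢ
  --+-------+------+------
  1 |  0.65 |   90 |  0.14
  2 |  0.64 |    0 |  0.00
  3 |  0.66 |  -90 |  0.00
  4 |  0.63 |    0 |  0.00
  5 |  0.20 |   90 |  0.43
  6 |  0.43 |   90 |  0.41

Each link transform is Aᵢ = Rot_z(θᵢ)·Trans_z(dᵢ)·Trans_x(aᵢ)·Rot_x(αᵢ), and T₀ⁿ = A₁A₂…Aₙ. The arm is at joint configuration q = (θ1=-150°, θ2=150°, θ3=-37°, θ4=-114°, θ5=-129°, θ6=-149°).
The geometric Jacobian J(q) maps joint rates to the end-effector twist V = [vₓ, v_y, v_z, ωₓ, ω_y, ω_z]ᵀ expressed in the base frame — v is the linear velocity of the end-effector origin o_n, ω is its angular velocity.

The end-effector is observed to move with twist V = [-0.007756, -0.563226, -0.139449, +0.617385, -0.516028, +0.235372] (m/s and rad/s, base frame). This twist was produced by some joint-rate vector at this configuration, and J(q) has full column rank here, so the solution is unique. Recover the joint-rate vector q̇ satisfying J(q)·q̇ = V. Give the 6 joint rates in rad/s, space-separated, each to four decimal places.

o_n = [0.0997, 0.6806, 1.1569]
J₁: ẑ×o_n = [-0.6806, 0.0997, 0.0000], ω = ẑ
J2: z=[-0.5000, 0.8660, 0.0000] o=[-0.5629, -0.3250, 0.1400] → [0.8807, 0.5085, -1.0766, -0.5000, 0.8660, 0.0000]
J3: z=[-0.5000, 0.8660, 0.0000] o=[-0.0829, -0.0479, 0.4600] → [0.6035, 0.3485, -0.5224, -0.5000, 0.8660, 0.0000]
J4: z=[0.7972, 0.4603, -0.3907] o=[0.1404, 0.0811, 1.0675] → [0.2754, -0.0553, 0.4967, 0.7972, 0.4603, -0.3907]
J5: z=[0.7972, 0.4603, -0.3907] o=[-0.2341, 0.5294, 0.8317] → [0.2088, -0.3897, -0.0331, 0.7972, 0.4603, -0.3907]
J6: z=[0.5285, -0.2191, 0.8202] o=[0.1671, 0.5553, 0.5801] → [-0.2292, -0.3602, 0.0515, 0.5285, -0.2191, 0.8202]
q̇ = J⁺·V = [-0.5290, 0.2960, -0.6380, -0.3820, 0.3380, 0.9110]

-0.5290 0.2960 -0.6380 -0.3820 0.3380 0.9110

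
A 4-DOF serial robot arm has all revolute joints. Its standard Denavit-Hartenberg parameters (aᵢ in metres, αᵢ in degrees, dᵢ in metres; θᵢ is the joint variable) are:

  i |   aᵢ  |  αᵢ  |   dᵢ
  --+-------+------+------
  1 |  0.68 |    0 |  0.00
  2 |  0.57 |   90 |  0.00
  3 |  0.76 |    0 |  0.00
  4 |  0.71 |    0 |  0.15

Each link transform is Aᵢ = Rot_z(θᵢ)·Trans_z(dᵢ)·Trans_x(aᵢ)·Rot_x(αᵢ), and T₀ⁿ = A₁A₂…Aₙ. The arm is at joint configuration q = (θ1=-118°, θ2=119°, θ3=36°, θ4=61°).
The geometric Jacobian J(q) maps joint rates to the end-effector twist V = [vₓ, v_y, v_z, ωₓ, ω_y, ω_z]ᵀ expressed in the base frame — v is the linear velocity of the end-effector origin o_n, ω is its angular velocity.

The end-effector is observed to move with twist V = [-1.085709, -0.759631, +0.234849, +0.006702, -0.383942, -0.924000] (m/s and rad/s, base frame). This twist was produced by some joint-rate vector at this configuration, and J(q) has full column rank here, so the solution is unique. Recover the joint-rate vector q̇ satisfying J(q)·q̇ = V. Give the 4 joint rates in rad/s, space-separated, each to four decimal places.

o_n = [0.7815, -0.7312, 1.1514]
J₁: ẑ×o_n = [0.7312, 0.7815, -0.0000], ω = ẑ
J2: z=[0.0000, 0.0000, 1.0000] o=[-0.3192, -0.6004, 0.0000] → [0.1308, 1.1008, -0.0000, 0.0000, 0.0000, 1.0000]
J3: z=[0.0175, -0.9998, 0.0000] o=[0.2507, -0.5905, 0.0000] → [-1.1512, -0.0201, 0.5283, 0.0175, -0.9998, 0.0000]
J4: z=[0.0175, -0.9998, 0.0000] o=[0.8654, -0.5797, 0.4467] → [-0.7046, -0.0123, -0.0865, 0.0175, -0.9998, 0.0000]
q̇ = J⁺·V = [-0.8320, -0.0920, 0.4360, -0.0520]

-0.8320 -0.0920 0.4360 -0.0520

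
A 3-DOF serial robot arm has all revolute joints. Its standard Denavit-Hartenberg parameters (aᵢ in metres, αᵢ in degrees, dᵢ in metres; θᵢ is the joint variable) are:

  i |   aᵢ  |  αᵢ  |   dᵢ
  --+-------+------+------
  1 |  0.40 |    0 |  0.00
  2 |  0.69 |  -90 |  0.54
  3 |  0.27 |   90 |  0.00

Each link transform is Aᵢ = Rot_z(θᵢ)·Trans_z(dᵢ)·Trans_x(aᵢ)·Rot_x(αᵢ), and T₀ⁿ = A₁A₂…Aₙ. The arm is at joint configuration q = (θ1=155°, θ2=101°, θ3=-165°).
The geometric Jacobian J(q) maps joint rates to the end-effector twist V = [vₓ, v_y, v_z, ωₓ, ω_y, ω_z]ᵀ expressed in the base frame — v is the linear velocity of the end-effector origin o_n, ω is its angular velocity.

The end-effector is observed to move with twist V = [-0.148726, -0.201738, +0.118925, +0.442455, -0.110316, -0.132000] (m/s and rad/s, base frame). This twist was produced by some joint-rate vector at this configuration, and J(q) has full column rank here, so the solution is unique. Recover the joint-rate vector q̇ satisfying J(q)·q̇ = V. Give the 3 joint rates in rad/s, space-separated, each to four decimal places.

0.5090 -0.6410 0.4560

o_n = [-0.4664, -0.2474, 0.6099]
J₁: ẑ×o_n = [0.2474, -0.4664, 0.0000], ω = ẑ
J2: z=[0.0000, 0.0000, 1.0000] o=[-0.3625, 0.1690, 0.0000] → [0.4165, -0.1038, 0.0000, 0.0000, 0.0000, 1.0000]
J3: z=[0.9703, -0.2419, 0.0000] o=[-0.5294, -0.5005, 0.5400] → [-0.0169, -0.0678, 0.2608, 0.9703, -0.2419, 0.0000]
q̇ = J⁺·V = [0.5090, -0.6410, 0.4560]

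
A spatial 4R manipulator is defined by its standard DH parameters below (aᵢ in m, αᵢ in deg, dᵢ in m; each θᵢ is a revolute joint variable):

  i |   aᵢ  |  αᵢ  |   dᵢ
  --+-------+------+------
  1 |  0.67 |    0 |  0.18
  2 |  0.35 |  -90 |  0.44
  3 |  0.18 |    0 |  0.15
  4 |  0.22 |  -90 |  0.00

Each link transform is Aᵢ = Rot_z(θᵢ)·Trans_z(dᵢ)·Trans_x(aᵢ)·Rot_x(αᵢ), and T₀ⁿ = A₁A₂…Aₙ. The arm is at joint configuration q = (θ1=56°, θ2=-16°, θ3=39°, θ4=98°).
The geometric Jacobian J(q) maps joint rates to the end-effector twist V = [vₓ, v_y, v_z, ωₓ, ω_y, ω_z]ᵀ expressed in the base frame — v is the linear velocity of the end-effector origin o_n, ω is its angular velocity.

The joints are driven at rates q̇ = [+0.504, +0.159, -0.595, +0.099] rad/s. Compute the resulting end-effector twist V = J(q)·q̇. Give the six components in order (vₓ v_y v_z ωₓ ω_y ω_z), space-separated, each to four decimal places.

o_n = [0.5303, 0.8818, 0.3567]
J₁: ẑ×o_n = [-0.8818, 0.5303, 0.0000], ω = ẑ
J2: z=[0.0000, 0.0000, 1.0000] o=[0.3747, 0.5555, 0.1800] → [-0.3264, 0.1556, 0.0000, 0.0000, 0.0000, 1.0000]
J3: z=[-0.6428, 0.7660, 0.0000] o=[0.6428, 0.7804, 0.6200] → [-0.2017, -0.1693, 0.0210, -0.6428, 0.7660, 0.0000]
J4: z=[-0.6428, 0.7660, 0.0000] o=[0.6535, 0.9853, 0.5067] → [-0.1149, -0.0964, 0.1609, -0.6428, 0.7660, 0.0000]
V = J·q̇ = [-0.3877, 0.3832, 0.0034, 0.3188, -0.3800, 0.6630]

-0.3877 0.3832 0.0034 0.3188 -0.3800 0.6630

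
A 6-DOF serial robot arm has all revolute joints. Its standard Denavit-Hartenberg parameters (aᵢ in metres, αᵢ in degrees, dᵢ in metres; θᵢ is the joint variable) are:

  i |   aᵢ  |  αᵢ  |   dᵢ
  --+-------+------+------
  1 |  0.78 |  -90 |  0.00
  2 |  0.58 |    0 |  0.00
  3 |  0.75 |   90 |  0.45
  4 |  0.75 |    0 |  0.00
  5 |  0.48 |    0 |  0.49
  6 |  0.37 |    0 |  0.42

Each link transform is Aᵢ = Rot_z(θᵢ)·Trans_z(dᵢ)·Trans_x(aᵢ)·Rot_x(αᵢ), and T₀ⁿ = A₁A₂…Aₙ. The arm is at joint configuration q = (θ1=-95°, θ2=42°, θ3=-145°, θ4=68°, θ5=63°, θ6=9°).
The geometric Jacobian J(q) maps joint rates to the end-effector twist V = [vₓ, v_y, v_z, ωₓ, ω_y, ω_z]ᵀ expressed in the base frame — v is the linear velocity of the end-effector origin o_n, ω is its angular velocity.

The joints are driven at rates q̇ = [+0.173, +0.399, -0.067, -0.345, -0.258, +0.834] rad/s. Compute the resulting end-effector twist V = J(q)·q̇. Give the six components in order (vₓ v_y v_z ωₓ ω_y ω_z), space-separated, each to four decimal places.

o_n = [1.7191, -0.3783, -0.1713]
J₁: ẑ×o_n = [0.3783, 1.7191, -0.0000], ω = ẑ
J2: z=[0.9962, -0.0872, 0.0000] o=[-0.0680, -0.7770, 0.0000] → [0.0149, 0.1706, 0.5530, 0.9962, -0.0872, 0.0000]
J3: z=[0.9962, -0.0872, 0.0000] o=[-0.1055, -1.2064, -0.3881] → [-0.0189, -0.2160, 0.9840, 0.9962, -0.0872, 0.0000]
J4: z=[0.0849, 0.9707, -0.2250] o=[0.3574, -1.0776, 0.3427] → [-0.3416, -0.2626, -1.2623, 0.0849, 0.9707, -0.2250]
J5: z=[0.0849, 0.9707, -0.2250] o=[1.0557, -1.0752, 0.6164] → [-0.6078, -0.0823, -0.5847, 0.0849, 0.9707, -0.2250]
J6: z=[0.0849, 0.9707, -0.2250] o=[1.4520, -0.7017, 0.1994] → [-0.2870, -0.0286, -0.2317, 0.0849, 0.9707, -0.2250]
V = J·q̇ = [0.1080, 0.4680, 0.5478, 0.3504, 0.1953, 0.1210]

0.1080 0.4680 0.5478 0.3504 0.1953 0.1210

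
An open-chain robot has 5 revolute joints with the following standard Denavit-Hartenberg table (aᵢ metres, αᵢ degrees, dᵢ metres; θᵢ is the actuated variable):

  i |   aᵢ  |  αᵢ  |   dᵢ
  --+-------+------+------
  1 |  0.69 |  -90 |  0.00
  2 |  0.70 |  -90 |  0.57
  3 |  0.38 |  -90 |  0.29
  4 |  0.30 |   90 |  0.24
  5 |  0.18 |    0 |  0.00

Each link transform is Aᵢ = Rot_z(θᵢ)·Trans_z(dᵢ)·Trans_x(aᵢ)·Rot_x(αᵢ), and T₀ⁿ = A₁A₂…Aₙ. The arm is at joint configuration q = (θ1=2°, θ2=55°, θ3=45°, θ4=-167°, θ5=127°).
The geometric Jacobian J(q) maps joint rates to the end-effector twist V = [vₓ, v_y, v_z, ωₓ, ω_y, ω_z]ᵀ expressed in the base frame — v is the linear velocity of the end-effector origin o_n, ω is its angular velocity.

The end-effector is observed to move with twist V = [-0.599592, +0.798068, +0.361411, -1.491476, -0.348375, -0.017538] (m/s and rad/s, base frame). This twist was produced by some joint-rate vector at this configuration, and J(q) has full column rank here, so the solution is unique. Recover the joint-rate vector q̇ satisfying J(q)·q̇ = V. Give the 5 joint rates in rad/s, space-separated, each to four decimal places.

o_n = [0.7353, 0.1878, -0.6541]
J₁: ẑ×o_n = [-0.1878, 0.7353, 0.0000], ω = ẑ
J2: z=[-0.0349, 0.9994, 0.0000] o=[0.6896, 0.0241, 0.0000] → [-0.6537, -0.0228, -0.0514, -0.0349, 0.9994, 0.0000]
J3: z=[-0.8187, -0.0286, -0.5736] o=[1.0709, 0.6077, -0.5734] → [-0.2386, 0.1265, 0.3342, -0.8187, -0.0286, -0.5736]
J4: z=[-0.3807, -0.7208, 0.5792] o=[0.9969, 0.3363, -0.9599] → [-0.1344, -0.0352, -0.1321, -0.3807, -0.7208, 0.5792]
J5: z=[0.7009, 0.1836, 0.6892] o=[0.7246, 0.3638, -0.6902] → [0.1279, -0.0180, -0.1253, 0.7009, 0.1836, 0.6892]
q̇ = J⁺·V = [0.9300, 0.0820, 0.8790, 0.3280, -0.9190]

0.9300 0.0820 0.8790 0.3280 -0.9190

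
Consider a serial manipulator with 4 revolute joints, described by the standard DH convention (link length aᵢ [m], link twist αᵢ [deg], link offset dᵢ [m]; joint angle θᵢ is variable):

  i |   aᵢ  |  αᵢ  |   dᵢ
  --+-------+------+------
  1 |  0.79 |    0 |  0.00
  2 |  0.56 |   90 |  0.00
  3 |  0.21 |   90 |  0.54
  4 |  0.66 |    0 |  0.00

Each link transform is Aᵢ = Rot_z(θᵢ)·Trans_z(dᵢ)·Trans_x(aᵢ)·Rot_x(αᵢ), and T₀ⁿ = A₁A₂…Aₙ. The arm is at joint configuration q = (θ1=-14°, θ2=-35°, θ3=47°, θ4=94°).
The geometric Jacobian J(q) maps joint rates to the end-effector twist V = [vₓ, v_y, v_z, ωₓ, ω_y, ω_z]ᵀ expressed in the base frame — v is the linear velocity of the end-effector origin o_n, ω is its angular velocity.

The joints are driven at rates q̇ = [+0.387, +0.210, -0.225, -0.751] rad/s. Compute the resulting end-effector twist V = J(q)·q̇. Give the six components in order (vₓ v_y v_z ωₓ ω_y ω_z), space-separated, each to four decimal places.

1.0589 -0.2777 0.3365 -0.1905 0.5621 1.1092

o_n = [0.3028, -1.4844, 0.1199]
J₁: ẑ×o_n = [1.4844, 0.3028, -0.0000], ω = ẑ
J2: z=[0.0000, 0.0000, 1.0000] o=[0.7665, -0.1911, 0.0000] → [1.2932, -0.4637, 0.0000, 0.0000, 0.0000, 1.0000]
J3: z=[-0.7547, -0.6561, 0.0000] o=[1.1339, -0.6138, 0.0000] → [-0.0787, 0.0905, 0.1118, -0.7547, -0.6561, 0.0000]
J4: z=[0.4798, -0.5520, -0.6820] o=[0.8203, -1.0761, 0.1536] → [-0.2598, 0.3691, -0.4815, 0.4798, -0.5520, -0.6820]
V = J·q̇ = [1.0589, -0.2777, 0.3365, -0.1905, 0.5621, 1.1092]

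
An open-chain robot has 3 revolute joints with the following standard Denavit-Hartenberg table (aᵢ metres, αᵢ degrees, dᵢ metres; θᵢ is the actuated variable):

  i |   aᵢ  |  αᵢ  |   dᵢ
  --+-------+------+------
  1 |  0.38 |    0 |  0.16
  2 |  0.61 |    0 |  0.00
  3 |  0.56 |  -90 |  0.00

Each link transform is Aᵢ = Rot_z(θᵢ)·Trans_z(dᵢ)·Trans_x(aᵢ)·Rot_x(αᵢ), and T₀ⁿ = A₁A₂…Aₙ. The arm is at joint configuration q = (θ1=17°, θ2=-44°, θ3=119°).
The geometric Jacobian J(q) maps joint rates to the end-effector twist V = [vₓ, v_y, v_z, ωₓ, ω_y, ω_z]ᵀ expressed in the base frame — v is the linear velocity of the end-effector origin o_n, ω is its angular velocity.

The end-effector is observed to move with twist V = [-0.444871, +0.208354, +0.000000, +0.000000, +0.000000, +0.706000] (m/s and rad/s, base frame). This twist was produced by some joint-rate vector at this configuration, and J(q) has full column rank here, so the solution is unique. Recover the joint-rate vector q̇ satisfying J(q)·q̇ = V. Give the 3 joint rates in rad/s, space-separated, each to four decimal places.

o_n = [0.8874, 0.3938, 0.1600]
J₁: ẑ×o_n = [-0.3938, 0.8874, 0.0000], ω = ẑ
J2: z=[0.0000, 0.0000, 1.0000] o=[0.3634, 0.1111, 0.1600] → [-0.2827, 0.5240, 0.0000, 0.0000, 0.0000, 1.0000]
J3: z=[0.0000, 0.0000, 1.0000] o=[0.9069, -0.1658, 0.1600] → [-0.5597, -0.0195, 0.0000, 0.0000, 0.0000, 1.0000]
q̇ = J⁺·V = [0.5500, -0.5090, 0.6650]

0.5500 -0.5090 0.6650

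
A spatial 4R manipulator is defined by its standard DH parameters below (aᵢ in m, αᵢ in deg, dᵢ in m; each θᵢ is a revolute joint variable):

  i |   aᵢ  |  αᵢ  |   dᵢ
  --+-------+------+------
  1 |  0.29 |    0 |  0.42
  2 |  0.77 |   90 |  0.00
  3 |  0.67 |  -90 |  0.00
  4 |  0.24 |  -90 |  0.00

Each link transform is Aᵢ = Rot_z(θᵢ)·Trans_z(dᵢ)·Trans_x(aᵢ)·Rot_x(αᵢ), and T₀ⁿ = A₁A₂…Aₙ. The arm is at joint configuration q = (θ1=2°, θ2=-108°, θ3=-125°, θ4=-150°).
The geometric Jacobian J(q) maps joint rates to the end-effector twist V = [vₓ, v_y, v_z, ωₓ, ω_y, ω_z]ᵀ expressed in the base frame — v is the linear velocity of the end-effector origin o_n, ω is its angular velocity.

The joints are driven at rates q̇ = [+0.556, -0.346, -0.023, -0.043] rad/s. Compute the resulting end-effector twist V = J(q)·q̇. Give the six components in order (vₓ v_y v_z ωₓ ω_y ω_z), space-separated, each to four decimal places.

0.0995 0.1108 0.0103 0.0318 0.0275 0.2347

o_n = [0.0353, -0.4422, 0.0414]
J₁: ẑ×o_n = [0.4422, 0.0353, -0.0000], ω = ẑ
J2: z=[0.0000, 0.0000, 1.0000] o=[0.2898, 0.0101, 0.4200] → [0.4523, -0.2545, 0.0000, 0.0000, 0.0000, 1.0000]
J3: z=[-0.9613, 0.2756, 0.0000] o=[0.0776, -0.7301, 0.4200] → [-0.1043, -0.3639, -0.2651, -0.9613, 0.2756, 0.0000]
J4: z=[-0.2258, -0.7874, -0.5736] o=[0.1835, -0.3606, -0.1288] → [-0.1808, 0.1235, -0.0983, -0.2258, -0.7874, -0.5736]
V = J·q̇ = [0.0995, 0.1108, 0.0103, 0.0318, 0.0275, 0.2347]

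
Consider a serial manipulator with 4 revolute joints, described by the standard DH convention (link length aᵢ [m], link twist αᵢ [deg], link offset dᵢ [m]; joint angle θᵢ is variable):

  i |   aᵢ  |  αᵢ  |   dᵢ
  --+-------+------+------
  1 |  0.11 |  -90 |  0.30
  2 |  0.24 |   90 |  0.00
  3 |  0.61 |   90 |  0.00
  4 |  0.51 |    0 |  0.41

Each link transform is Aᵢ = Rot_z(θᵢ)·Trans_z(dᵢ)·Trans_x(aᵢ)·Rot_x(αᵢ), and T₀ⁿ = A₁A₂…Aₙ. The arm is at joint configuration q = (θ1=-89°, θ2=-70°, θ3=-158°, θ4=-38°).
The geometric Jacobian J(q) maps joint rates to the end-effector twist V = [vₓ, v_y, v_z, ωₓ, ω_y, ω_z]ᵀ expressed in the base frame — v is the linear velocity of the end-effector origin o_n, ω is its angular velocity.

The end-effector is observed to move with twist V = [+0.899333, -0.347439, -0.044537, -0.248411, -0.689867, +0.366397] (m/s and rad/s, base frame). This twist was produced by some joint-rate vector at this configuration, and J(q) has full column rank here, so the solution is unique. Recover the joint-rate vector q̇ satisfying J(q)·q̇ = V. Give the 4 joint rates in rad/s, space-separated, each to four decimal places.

0.7550 -0.5840 -0.7770 0.3490

o_n = [0.0031, -0.1137, -0.6078]
J₁: ẑ×o_n = [0.1137, 0.0031, -0.0000], ω = ẑ
J2: z=[0.9998, 0.0175, 0.0000] o=[0.0019, -0.1100, 0.3000] → [-0.0158, 0.9077, -0.0037, 0.9998, 0.0175, 0.0000]
J3: z=[-0.0164, 0.9395, 0.3420] o=[0.0034, -0.1921, 0.5255] → [-1.0916, -0.0187, -0.0010, -0.0164, 0.9395, 0.3420]
J4: z=[0.9248, 0.1443, -0.3520] o=[-0.2285, -0.0026, -0.0059] → [-0.1259, 0.4751, -0.1361, 0.9248, 0.1443, -0.3520]
q̇ = J⁺·V = [0.7550, -0.5840, -0.7770, 0.3490]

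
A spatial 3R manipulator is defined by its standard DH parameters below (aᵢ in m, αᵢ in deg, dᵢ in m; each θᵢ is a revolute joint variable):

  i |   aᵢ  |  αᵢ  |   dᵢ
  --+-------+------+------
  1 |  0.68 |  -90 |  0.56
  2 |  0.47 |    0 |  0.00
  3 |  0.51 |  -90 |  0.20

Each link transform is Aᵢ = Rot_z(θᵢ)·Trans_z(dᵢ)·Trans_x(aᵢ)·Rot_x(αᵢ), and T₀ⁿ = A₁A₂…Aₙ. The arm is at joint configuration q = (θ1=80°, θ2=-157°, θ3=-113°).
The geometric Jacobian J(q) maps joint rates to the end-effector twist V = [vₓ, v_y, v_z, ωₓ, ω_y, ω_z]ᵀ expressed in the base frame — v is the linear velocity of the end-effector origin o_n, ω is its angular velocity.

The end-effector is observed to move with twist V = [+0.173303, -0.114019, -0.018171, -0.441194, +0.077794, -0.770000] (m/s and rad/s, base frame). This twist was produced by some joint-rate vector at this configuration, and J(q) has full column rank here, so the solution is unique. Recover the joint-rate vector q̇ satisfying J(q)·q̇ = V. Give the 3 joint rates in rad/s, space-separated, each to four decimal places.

-0.7700 -0.0420 0.4900

o_n = [-0.1540, 0.2783, 0.2336]
J₁: ẑ×o_n = [-0.2783, -0.1540, 0.0000], ω = ẑ
J2: z=[-0.9848, 0.1736, 0.0000] o=[0.1181, 0.6697, 0.5600] → [-0.0567, -0.3214, 0.4326, -0.9848, 0.1736, 0.0000]
J3: z=[-0.9848, 0.1736, 0.0000] o=[0.0430, 0.2436, 0.7436] → [-0.0886, -0.5023, 0.0000, -0.9848, 0.1736, 0.0000]
q̇ = J⁺·V = [-0.7700, -0.0420, 0.4900]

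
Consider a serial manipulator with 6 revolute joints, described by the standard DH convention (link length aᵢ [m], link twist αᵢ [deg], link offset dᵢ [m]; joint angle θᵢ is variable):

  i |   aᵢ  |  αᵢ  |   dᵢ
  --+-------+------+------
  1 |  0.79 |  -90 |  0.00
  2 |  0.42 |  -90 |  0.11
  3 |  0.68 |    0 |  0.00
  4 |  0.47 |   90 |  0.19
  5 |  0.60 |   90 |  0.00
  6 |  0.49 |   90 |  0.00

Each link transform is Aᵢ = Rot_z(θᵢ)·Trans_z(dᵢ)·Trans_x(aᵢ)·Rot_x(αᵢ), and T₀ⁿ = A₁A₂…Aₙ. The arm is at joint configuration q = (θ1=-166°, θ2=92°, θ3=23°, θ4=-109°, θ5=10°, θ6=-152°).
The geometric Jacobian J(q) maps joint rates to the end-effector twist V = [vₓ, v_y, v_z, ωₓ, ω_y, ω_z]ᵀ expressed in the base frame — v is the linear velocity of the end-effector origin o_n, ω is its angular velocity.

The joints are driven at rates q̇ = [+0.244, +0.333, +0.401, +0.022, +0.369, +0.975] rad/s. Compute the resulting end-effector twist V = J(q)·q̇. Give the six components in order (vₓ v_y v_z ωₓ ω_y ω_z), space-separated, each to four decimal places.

0.6355 0.2187 -0.4979 -0.4053 -0.6448 0.5813

o_n = [-0.3978, -0.5748, -1.3113]
J₁: ẑ×o_n = [0.5748, -0.3978, 0.0000], ω = ẑ
J2: z=[0.2419, -0.9703, 0.0000] o=[-0.7665, -0.1911, 0.0000] → [1.2723, 0.3172, 0.2650, 0.2419, -0.9703, 0.0000]
J3: z=[0.9697, 0.2418, 0.0349] o=[-0.7257, -0.2943, -0.4197] → [-0.2058, 0.8759, -0.3513, 0.9697, 0.2418, 0.0349]
J4: z=[0.9697, 0.2418, 0.0349] o=[-0.7688, -0.0312, -1.0453] → [-0.0453, 0.2708, -0.6168, 0.9697, 0.2418, 0.0349]
J5: z=[-0.0169, -0.0761, 0.9970] o=[-0.4700, -0.4399, -1.0714] → [0.1527, 0.0680, 0.0078, -0.0169, -0.0761, 0.9970]
J6: z=[-0.9127, -0.4061, -0.0465] o=[-0.2250, -0.9863, -1.1090] → [0.1013, -0.1766, -0.4457, -0.9127, -0.4061, -0.0465]
V = J·q̇ = [0.6355, 0.2187, -0.4979, -0.4053, -0.6448, 0.5813]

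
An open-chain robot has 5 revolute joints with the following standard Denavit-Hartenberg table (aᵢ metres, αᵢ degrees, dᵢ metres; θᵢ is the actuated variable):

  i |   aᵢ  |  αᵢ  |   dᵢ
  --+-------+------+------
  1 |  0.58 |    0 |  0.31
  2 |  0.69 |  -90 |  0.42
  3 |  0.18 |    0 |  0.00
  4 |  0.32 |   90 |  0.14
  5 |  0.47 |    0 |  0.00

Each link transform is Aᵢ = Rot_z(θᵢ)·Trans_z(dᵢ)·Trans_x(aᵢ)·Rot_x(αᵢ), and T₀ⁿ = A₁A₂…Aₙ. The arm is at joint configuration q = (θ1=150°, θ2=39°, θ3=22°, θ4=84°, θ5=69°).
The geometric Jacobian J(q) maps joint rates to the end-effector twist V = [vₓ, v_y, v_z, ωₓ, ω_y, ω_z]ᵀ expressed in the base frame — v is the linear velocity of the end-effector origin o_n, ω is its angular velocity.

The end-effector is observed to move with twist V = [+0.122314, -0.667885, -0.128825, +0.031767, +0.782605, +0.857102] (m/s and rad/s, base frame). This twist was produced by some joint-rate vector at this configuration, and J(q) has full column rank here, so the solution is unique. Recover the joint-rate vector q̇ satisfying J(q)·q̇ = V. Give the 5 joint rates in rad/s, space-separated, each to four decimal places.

o_n = [-1.1251, -0.3946, 0.1931]
J₁: ẑ×o_n = [0.3946, -1.1251, 0.0000], ω = ẑ
J2: z=[0.0000, 0.0000, 1.0000] o=[-0.5023, 0.2900, 0.3100] → [0.6846, -0.6228, 0.0000, 0.0000, 0.0000, 1.0000]
J3: z=[0.1564, -0.9877, 0.0000] o=[-1.1838, 0.1821, 0.7300] → [0.5303, 0.0840, -0.0323, 0.1564, -0.9877, 0.0000]
J4: z=[0.1564, -0.9877, 0.0000] o=[-1.3486, 0.1560, 0.6626] → [0.4637, 0.0734, 0.1346, 0.1564, -0.9877, 0.0000]
J5: z=[-0.9494, -0.1504, -0.2756] o=[-1.2396, 0.0315, 0.3550] → [-0.0931, -0.1853, 0.4218, -0.9494, -0.1504, -0.2756]
q̇ = J⁺·V = [0.2630, 0.5500, -0.2520, -0.5160, -0.1600]

0.2630 0.5500 -0.2520 -0.5160 -0.1600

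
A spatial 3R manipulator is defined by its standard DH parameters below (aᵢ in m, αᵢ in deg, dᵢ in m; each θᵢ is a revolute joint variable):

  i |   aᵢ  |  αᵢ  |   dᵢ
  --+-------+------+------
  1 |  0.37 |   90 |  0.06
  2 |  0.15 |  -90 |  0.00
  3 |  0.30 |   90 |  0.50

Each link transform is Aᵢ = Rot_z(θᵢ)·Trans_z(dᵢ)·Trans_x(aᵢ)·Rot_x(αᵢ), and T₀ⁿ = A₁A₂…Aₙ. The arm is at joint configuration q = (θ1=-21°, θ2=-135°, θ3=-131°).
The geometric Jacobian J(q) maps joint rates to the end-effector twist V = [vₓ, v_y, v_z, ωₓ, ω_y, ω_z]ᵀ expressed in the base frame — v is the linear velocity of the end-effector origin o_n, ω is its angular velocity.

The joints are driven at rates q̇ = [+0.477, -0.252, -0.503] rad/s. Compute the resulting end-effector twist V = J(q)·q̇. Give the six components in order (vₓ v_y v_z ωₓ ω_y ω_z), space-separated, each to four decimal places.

o_n = [0.6253, -0.4825, -0.2604]
J₁: ẑ×o_n = [0.4825, 0.6253, -0.0000], ω = ẑ
J2: z=[-0.3584, -0.9336, 0.0000] o=[0.3454, -0.1326, 0.0600] → [0.2992, -0.1148, 0.3867, -0.3584, -0.9336, 0.0000]
J3: z=[0.6601, -0.2534, -0.7071] o=[0.2464, -0.0946, -0.0461] → [-0.2200, -0.1264, -0.1601, 0.6601, -0.2534, -0.7071]
V = J·q̇ = [0.2654, 0.3908, -0.0169, -0.2417, 0.3627, 0.8327]

0.2654 0.3908 -0.0169 -0.2417 0.3627 0.8327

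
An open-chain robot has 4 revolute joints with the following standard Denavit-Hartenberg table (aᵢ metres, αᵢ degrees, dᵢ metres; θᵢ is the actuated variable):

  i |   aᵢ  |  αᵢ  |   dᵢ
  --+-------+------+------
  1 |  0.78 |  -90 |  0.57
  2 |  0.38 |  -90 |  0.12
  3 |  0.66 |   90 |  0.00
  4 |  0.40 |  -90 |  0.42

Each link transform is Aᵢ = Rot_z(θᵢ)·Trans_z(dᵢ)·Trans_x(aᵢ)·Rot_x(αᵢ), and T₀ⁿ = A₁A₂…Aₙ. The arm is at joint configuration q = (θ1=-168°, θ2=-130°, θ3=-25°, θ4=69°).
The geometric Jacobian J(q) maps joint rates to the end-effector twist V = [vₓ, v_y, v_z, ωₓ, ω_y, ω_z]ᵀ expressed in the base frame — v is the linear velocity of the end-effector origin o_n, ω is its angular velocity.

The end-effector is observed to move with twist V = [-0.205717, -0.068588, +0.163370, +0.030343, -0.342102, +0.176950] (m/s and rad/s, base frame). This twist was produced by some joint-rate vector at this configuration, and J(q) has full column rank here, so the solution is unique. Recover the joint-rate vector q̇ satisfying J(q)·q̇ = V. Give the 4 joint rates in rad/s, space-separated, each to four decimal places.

0.1190 0.3790 0.0690 -0.0420

o_n = [-0.2830, -0.9191, 1.5229]
J₁: ẑ×o_n = [0.9191, -0.2830, 0.0000], ω = ẑ
J2: z=[0.2079, -0.9781, 0.0000] o=[-0.7630, -0.1622, 0.5700] → [-0.9321, -0.1981, 0.3121, 0.2079, -0.9781, 0.0000]
J3: z=[-0.7493, -0.1593, 0.6428] o=[-0.4991, -0.2288, 0.8611] → [0.3383, 0.6348, 0.5517, -0.7493, -0.1593, 0.6428]
J4: z=[-0.0773, -0.9430, -0.3237] o=[-0.0650, -0.4217, 1.3193] → [-0.3530, 0.0863, -0.1671, -0.0773, -0.9430, -0.3237]
q̇ = J⁺·V = [0.1190, 0.3790, 0.0690, -0.0420]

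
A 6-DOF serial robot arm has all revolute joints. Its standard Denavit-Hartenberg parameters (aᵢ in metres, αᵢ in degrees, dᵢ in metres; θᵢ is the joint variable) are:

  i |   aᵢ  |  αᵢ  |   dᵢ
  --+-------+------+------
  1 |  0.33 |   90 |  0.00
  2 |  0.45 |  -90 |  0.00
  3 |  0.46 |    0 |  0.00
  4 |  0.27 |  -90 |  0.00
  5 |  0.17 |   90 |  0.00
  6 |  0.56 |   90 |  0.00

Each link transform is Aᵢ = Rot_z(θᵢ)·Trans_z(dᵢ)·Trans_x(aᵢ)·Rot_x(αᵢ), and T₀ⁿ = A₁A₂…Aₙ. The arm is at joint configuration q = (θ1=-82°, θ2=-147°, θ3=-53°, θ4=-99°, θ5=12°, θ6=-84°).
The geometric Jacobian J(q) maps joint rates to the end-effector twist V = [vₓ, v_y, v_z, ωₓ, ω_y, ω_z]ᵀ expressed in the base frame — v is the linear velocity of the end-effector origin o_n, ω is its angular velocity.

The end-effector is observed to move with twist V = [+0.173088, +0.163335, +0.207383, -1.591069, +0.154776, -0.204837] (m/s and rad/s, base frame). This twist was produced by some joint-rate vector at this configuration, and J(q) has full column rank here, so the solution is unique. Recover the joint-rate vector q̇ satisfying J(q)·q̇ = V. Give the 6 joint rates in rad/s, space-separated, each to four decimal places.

o_n = [-0.0674, -0.2915, 0.0237]
J₁: ẑ×o_n = [0.2915, -0.0674, 0.0000], ω = ẑ
J2: z=[-0.9903, -0.1392, 0.0000] o=[0.0459, -0.3268, 0.0000] → [-0.0033, 0.0235, -0.0507, -0.9903, -0.1392, 0.0000]
J3: z=[0.0758, -0.5393, -0.8387] o=[-0.0066, 0.0469, -0.2451] → [-0.4288, 0.0306, -0.0585, 0.0758, -0.5393, -0.8387]
J4: z=[0.0758, -0.5393, -0.8387] o=[-0.4027, 0.2257, -0.3959] → [-0.6601, -0.3130, 0.1416, 0.0758, -0.5393, -0.8387]
J5: z=[-0.9292, 0.2670, -0.2557] o=[-0.5004, 0.0101, -0.2660] → [0.0002, 0.1585, 0.1646, -0.9292, 0.2670, -0.2557]
J6: z=[-0.0011, -0.6936, -0.7204] o=[-0.5633, -0.1036, -0.1564] → [-0.2603, -0.3570, 0.3441, -0.0011, -0.6936, -0.7204]
q̇ = J⁺·V = [-0.0670, 0.6500, -0.0580, -0.4100, 0.9810, 0.3880]

-0.0670 0.6500 -0.0580 -0.4100 0.9810 0.3880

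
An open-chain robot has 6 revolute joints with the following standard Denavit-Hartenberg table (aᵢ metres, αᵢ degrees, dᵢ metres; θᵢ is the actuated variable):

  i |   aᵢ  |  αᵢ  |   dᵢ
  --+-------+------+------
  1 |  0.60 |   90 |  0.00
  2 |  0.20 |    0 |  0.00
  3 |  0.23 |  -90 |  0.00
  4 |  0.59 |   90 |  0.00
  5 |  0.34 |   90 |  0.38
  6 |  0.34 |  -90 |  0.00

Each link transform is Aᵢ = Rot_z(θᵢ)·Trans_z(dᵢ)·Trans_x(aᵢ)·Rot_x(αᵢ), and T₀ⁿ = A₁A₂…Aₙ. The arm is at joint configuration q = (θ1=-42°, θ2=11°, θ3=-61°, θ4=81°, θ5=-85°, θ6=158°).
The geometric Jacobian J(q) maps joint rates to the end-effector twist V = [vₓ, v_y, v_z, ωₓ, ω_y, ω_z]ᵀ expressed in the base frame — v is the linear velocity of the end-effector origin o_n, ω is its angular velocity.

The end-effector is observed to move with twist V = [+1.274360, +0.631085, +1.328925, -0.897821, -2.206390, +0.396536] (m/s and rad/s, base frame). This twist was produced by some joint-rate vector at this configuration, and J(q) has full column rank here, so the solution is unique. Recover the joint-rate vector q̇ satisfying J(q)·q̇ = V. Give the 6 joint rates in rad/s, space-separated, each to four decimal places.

0.8080 0.8880 0.8540 0.3870 0.9030 0.3630

o_n = [1.3095, -0.4988, -0.6087]
J₁: ẑ×o_n = [0.4988, 1.3095, -0.0000], ω = ẑ
J2: z=[-0.6691, -0.7431, 0.0000] o=[0.4459, -0.4015, 0.0000] → [0.4524, -0.4073, 0.7069, -0.6691, -0.7431, 0.0000]
J3: z=[-0.6691, -0.7431, 0.0000] o=[0.5918, -0.5328, 0.0382] → [0.4807, -0.4329, 0.5106, -0.6691, -0.7431, 0.0000]
J4: z=[0.5693, -0.5126, 0.6428] o=[0.7017, -0.6318, -0.1380] → [0.1558, 0.6587, 0.3872, 0.5693, -0.5126, 0.6428]
J5: z=[0.3671, -0.5411, -0.7566] o=[1.1357, -0.2384, -0.2087] → [0.0194, 0.0153, -0.0016, 0.3671, -0.5411, -0.7566]
J6: z=[-0.7824, -0.6195, 0.0634] o=[1.1042, -0.2506, -0.7175] → [-0.0517, 0.0981, 0.3214, -0.7824, -0.6195, 0.0634]
q̇ = J⁺·V = [0.8080, 0.8880, 0.8540, 0.3870, 0.9030, 0.3630]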